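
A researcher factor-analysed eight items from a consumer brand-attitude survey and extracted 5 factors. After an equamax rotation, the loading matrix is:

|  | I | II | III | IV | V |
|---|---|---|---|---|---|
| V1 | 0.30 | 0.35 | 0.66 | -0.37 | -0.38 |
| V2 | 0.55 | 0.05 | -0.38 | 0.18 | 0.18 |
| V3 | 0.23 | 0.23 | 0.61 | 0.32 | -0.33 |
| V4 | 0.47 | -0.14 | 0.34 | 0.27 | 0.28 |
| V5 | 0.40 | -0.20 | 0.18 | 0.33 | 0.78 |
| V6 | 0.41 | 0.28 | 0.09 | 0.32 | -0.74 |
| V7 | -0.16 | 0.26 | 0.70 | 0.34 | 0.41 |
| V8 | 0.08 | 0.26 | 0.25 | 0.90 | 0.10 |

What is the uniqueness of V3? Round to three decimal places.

h² = 0.23² + 0.23² + 0.61² + 0.32² + (-0.33)² = 0.0529 + 0.0529 + 0.3721 + 0.1024 + 0.1089 = 0.6892
Uniqueness u² = 1 − h² = 1 − 0.6892 = 0.3108

0.311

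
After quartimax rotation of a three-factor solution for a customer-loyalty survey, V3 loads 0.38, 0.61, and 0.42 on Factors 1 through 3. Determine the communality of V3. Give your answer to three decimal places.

0.693

h² = 0.38² + 0.61² + 0.42² = 0.1444 + 0.3721 + 0.1764 = 0.6929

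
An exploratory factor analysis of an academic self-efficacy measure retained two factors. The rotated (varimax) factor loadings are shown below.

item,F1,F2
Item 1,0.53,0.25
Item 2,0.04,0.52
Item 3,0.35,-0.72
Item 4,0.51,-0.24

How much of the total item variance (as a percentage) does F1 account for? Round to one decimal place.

SS loadings for F1 = 0.53² + 0.04² + 0.35² + 0.51² = 0.6651
With 4 standardized items, total variance = 4. Proportion = 0.6651/4 = 0.1663 → 16.63%.

16.6%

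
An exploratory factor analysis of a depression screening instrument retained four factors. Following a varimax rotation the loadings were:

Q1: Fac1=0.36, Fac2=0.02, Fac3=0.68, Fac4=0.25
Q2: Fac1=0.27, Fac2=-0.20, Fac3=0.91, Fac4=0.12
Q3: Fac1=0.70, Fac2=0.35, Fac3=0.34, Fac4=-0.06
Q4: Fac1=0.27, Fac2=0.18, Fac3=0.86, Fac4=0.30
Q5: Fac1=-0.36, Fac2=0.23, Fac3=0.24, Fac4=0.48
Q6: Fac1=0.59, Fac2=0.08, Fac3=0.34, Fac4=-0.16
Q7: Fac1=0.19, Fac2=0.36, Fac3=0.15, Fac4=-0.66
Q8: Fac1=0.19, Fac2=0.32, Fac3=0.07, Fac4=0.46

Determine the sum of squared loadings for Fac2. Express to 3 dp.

SS loadings for Fac2 = 0.02² + (-0.20)² + 0.35² + 0.18² + 0.23² + 0.08² + 0.36² + 0.32² = 0.0004 + 0.0400 + 0.1225 + 0.0324 + 0.0529 + 0.0064 + 0.1296 + 0.1024 = 0.4866

0.487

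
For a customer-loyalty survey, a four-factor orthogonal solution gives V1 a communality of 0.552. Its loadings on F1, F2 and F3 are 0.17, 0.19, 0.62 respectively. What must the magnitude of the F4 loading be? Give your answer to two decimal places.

0.32

Under orthogonal rotation h² = Σλ², so λ_F4² = h² − (0.4494) = 0.552 − 0.4494 = 0.1026.
|λ| = √0.1026 = 0.3203.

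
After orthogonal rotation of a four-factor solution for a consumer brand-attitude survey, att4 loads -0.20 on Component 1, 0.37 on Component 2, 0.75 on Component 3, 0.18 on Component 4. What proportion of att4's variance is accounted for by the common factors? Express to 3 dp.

0.772

h² = (-0.20)² + 0.37² + 0.75² + 0.18² = 0.0400 + 0.1369 + 0.5625 + 0.0324 = 0.7718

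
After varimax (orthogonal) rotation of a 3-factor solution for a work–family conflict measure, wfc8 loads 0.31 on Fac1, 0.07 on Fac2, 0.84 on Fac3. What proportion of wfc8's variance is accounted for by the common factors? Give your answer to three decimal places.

0.807

h² = 0.31² + 0.07² + 0.84² = 0.0961 + 0.0049 + 0.7056 = 0.8066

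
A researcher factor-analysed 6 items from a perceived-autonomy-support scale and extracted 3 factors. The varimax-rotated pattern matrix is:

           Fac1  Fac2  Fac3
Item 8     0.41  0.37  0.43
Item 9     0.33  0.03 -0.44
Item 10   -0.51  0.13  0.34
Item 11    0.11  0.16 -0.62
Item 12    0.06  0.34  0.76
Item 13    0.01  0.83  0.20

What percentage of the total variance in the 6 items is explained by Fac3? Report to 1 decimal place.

SS loadings for Fac3 = 0.43² + (-0.44)² + 0.34² + (-0.62)² + 0.76² + 0.20² = 1.4961
With 6 standardized items, total variance = 6. Proportion = 1.4961/6 = 0.2493 → 24.93%.

24.9%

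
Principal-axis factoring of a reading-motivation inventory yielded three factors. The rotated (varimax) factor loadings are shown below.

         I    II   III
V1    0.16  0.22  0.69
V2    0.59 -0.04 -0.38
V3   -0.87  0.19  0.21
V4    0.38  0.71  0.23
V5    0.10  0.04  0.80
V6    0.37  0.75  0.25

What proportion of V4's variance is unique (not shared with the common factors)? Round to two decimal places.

h² = 0.38² + 0.71² + 0.23² = 0.1444 + 0.5041 + 0.0529 = 0.7014
Uniqueness u² = 1 − h² = 1 − 0.7014 = 0.2986

0.30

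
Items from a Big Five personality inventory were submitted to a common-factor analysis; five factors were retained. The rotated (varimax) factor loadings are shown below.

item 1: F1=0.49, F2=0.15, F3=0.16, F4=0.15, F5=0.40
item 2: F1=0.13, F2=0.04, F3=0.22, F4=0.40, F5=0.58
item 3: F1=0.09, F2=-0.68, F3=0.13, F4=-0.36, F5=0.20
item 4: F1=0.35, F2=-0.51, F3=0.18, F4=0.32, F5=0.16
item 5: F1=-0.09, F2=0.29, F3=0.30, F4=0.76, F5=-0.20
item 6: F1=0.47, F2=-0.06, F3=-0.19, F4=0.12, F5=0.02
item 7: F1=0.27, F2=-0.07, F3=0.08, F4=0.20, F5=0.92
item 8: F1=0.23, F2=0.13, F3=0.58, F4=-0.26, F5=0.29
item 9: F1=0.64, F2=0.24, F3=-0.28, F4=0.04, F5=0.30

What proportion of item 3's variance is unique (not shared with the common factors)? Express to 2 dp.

0.34

h² = 0.09² + (-0.68)² + 0.13² + (-0.36)² + 0.20² = 0.0081 + 0.4624 + 0.0169 + 0.1296 + 0.0400 = 0.6570
Uniqueness u² = 1 − h² = 1 − 0.6570 = 0.3430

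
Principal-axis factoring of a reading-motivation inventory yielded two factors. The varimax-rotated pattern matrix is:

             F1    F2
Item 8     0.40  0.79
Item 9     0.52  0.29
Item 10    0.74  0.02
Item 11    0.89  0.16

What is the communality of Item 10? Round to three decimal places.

h² = 0.74² + 0.02² = 0.5476 + 0.0004 = 0.5480

0.548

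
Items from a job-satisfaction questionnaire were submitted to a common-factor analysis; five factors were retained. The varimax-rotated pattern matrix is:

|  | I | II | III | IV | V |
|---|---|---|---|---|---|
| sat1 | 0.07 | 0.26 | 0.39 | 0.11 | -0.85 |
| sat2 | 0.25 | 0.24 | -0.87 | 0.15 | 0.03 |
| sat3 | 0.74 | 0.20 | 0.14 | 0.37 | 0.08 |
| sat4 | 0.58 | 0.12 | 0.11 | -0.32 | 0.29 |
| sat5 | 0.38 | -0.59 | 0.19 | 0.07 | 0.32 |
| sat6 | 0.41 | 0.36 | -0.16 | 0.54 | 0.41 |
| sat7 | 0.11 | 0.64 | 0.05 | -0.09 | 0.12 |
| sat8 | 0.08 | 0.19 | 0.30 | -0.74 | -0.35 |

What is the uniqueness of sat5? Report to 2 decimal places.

0.36

h² = 0.38² + (-0.59)² + 0.19² + 0.07² + 0.32² = 0.1444 + 0.3481 + 0.0361 + 0.0049 + 0.1024 = 0.6359
Uniqueness u² = 1 − h² = 1 − 0.6359 = 0.3641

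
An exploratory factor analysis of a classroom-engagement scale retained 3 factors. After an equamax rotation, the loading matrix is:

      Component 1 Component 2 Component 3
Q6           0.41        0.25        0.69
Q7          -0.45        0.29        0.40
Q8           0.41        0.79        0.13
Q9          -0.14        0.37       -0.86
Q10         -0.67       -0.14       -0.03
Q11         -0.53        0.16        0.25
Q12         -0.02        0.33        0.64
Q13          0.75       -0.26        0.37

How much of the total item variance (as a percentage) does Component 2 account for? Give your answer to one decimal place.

SS loadings for Component 2 = 0.25² + 0.29² + 0.79² + 0.37² + (-0.14)² + 0.16² + 0.33² + (-0.26)² = 1.1293
With 8 standardized items, total variance = 8. Proportion = 1.1293/8 = 0.1412 → 14.12%.

14.1%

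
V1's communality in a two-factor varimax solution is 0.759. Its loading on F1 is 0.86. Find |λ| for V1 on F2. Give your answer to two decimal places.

0.14

Under orthogonal rotation h² = Σλ², so λ_F2² = h² − (0.7396) = 0.759 − 0.7396 = 0.0194.
|λ| = √0.0194 = 0.1393.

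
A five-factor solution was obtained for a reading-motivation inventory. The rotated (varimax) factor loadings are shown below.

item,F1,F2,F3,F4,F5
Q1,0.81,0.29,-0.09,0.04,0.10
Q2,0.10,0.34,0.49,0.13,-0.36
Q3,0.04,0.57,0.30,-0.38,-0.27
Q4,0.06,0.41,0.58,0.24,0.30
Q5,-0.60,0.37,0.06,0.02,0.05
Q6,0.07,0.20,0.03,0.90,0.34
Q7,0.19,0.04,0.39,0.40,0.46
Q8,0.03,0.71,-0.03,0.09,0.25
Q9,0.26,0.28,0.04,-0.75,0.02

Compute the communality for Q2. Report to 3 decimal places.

0.512

h² = 0.10² + 0.34² + 0.49² + 0.13² + (-0.36)² = 0.0100 + 0.1156 + 0.2401 + 0.0169 + 0.1296 = 0.5122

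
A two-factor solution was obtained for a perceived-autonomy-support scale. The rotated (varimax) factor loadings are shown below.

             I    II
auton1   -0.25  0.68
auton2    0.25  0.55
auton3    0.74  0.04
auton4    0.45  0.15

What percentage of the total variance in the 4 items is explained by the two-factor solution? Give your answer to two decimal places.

Communalities: 0.5249, 0.3650, 0.5492, 0.2250; Σh² = 1.6641.
Total variance with 4 standardized items is 4, so the solution explains 1.6641/4 = 0.4160 = 41.60%.

41.60%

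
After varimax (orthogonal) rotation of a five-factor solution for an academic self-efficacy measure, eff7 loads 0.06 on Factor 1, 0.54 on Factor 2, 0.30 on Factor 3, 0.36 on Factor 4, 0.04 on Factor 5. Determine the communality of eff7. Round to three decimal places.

h² = 0.06² + 0.54² + 0.30² + 0.36² + 0.04² = 0.0036 + 0.2916 + 0.0900 + 0.1296 + 0.0016 = 0.5164

0.516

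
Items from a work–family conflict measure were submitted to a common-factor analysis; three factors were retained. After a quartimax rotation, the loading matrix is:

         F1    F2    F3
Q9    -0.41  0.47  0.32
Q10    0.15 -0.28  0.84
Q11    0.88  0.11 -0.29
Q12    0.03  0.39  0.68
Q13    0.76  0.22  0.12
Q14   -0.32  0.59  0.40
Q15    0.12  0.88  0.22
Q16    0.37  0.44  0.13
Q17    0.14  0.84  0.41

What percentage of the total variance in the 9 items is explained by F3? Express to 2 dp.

SS loadings for F3 = 0.32² + 0.84² + (-0.29)² + 0.68² + 0.12² + 0.40² + 0.22² + 0.13² + 0.41² = 1.7623
With 9 standardized items, total variance = 9. Proportion = 1.7623/9 = 0.1958 → 19.58%.

19.58%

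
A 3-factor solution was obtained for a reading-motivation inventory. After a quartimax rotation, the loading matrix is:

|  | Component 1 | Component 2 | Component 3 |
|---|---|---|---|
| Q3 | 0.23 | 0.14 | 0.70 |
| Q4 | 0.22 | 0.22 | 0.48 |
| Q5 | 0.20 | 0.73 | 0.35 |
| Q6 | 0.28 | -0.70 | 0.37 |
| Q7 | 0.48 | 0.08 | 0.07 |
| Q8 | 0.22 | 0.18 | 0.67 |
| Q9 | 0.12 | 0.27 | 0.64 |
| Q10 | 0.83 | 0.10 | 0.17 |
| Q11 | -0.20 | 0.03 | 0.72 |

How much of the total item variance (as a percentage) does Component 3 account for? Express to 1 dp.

26.6%

SS loadings for Component 3 = 0.70² + 0.48² + 0.35² + 0.37² + 0.07² + 0.67² + 0.64² + 0.17² + 0.72² = 2.3905
With 9 standardized items, total variance = 9. Proportion = 2.3905/9 = 0.2656 → 26.56%.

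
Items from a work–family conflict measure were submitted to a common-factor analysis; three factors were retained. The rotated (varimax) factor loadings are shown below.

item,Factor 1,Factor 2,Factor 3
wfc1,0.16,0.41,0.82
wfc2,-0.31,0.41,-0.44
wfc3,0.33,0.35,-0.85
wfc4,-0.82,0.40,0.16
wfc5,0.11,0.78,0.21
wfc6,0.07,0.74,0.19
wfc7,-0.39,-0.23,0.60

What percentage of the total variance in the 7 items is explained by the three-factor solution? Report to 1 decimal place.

70.8%

Communalities: 0.8661, 0.4578, 0.9539, 0.8580, 0.6646, 0.5886, 0.5650; Σh² = 4.9540.
Total variance with 7 standardized items is 7, so the solution explains 4.9540/7 = 0.7077 = 70.77%.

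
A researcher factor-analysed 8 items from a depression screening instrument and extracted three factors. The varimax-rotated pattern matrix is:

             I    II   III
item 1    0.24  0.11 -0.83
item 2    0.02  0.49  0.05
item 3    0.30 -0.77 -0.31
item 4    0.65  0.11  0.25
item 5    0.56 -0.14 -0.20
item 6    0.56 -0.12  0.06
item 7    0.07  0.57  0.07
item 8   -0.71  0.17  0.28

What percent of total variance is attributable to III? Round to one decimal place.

SS loadings for III = (-0.83)² + 0.05² + (-0.31)² + 0.25² + (-0.20)² + 0.06² + 0.07² + 0.28² = 0.9769
With 8 standardized items, total variance = 8. Proportion = 0.9769/8 = 0.1221 → 12.21%.

12.2%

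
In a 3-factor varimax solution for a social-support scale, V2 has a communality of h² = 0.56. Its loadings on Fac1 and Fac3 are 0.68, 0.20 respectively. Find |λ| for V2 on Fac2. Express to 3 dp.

Under orthogonal rotation h² = Σλ², so λ_Fac2² = h² − (0.5024) = 0.56 − 0.5024 = 0.0576.
|λ| = √0.0576 = 0.2400.

0.240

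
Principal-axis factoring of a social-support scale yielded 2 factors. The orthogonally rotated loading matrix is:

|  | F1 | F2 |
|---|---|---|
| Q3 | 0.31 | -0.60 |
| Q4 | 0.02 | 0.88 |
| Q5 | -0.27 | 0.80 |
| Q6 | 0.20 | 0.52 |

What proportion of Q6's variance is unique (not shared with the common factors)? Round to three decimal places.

h² = 0.20² + 0.52² = 0.0400 + 0.2704 = 0.3104
Uniqueness u² = 1 − h² = 1 − 0.3104 = 0.6896

0.690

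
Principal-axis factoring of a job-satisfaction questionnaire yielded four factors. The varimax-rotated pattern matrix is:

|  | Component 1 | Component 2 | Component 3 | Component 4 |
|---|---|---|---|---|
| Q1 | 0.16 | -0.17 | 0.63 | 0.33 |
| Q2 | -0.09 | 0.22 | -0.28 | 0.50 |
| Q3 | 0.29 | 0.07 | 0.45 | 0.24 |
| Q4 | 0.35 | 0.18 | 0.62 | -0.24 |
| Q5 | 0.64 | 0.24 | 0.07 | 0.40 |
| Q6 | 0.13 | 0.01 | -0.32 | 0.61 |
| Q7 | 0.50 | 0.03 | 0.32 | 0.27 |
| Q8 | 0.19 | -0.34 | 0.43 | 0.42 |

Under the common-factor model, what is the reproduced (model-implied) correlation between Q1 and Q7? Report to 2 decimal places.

r̂ = Σ λ_i·λ_j across factors = (0.16)(0.50) + (-0.17)(0.03) + (0.63)(0.32) + (0.33)(0.27)
  = +0.0800 -0.0051 +0.2016 +0.0891 = 0.3656

0.37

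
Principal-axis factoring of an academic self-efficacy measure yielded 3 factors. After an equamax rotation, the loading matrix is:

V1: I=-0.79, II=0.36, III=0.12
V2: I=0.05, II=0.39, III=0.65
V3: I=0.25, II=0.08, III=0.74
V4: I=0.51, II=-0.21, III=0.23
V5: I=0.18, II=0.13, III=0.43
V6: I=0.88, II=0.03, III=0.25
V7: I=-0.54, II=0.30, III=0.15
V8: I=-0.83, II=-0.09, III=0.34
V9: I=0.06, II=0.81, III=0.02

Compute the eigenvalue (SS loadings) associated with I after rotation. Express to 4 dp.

2.7401

SS loadings for I = (-0.79)² + 0.05² + 0.25² + 0.51² + 0.18² + 0.88² + (-0.54)² + (-0.83)² + 0.06² = 0.6241 + 0.0025 + 0.0625 + 0.2601 + 0.0324 + 0.7744 + 0.2916 + 0.6889 + 0.0036 = 2.7401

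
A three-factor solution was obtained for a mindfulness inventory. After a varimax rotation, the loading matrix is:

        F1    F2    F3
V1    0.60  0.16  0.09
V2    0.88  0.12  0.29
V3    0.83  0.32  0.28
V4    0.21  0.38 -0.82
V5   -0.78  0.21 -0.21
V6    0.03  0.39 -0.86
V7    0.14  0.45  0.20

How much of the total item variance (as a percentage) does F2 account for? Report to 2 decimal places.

SS loadings for F2 = 0.16² + 0.12² + 0.32² + 0.38² + 0.21² + 0.39² + 0.45² = 0.6855
With 7 standardized items, total variance = 7. Proportion = 0.6855/7 = 0.0979 → 9.79%.

9.79%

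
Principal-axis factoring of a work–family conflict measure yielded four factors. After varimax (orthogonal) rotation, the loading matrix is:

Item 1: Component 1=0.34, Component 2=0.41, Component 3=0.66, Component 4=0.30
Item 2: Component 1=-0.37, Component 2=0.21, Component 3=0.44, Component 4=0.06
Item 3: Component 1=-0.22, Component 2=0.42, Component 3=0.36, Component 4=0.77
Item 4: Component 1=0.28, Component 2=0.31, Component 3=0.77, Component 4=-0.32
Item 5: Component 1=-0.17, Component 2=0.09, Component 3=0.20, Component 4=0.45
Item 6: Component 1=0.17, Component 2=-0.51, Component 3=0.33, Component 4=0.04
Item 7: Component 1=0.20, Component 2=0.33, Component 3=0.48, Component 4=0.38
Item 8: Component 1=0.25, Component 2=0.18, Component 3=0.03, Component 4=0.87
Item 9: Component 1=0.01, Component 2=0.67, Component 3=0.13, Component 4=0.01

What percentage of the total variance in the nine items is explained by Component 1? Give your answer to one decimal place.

6.0%

SS loadings for Component 1 = 0.34² + (-0.37)² + (-0.22)² + 0.28² + (-0.17)² + 0.17² + 0.20² + 0.25² + 0.01² = 0.5397
With 9 standardized items, total variance = 9. Proportion = 0.5397/9 = 0.0600 → 6.00%.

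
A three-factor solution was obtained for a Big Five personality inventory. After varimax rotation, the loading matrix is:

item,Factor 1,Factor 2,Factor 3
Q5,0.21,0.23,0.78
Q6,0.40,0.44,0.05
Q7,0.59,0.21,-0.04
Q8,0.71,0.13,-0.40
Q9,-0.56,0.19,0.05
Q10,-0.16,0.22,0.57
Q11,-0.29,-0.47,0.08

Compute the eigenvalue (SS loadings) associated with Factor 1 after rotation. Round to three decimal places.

1.480

SS loadings for Factor 1 = 0.21² + 0.40² + 0.59² + 0.71² + (-0.56)² + (-0.16)² + (-0.29)² = 0.0441 + 0.1600 + 0.3481 + 0.5041 + 0.3136 + 0.0256 + 0.0841 = 1.4796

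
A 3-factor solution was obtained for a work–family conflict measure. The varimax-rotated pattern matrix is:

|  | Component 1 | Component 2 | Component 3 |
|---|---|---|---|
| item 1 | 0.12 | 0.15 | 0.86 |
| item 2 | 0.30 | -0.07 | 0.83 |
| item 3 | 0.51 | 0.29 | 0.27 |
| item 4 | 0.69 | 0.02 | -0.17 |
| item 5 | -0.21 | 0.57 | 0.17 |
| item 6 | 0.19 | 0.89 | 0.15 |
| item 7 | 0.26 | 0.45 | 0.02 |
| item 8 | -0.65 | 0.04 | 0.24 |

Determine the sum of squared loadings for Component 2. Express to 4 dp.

1.4330

SS loadings for Component 2 = 0.15² + (-0.07)² + 0.29² + 0.02² + 0.57² + 0.89² + 0.45² + 0.04² = 0.0225 + 0.0049 + 0.0841 + 0.0004 + 0.3249 + 0.7921 + 0.2025 + 0.0016 = 1.4330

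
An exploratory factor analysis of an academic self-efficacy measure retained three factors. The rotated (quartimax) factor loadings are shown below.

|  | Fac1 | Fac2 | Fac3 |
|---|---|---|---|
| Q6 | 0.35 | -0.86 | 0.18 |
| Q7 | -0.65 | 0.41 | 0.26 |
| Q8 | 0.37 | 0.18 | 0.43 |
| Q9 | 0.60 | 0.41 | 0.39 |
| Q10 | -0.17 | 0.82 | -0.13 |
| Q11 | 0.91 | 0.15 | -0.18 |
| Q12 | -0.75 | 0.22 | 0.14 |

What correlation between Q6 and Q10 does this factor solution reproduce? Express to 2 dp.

-0.79

r̂ = Σ λ_i·λ_j across factors = (0.35)(-0.17) + (-0.86)(0.82) + (0.18)(-0.13)
  = -0.0595 -0.7052 -0.0234 = -0.7881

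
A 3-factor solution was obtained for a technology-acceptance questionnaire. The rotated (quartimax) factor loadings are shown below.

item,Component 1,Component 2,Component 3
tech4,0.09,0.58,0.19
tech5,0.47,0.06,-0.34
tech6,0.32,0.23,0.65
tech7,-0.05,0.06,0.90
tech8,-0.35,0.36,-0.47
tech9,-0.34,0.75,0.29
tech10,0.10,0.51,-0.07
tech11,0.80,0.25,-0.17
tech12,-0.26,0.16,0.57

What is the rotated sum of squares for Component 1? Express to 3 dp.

SS loadings for Component 1 = 0.09² + 0.47² + 0.32² + (-0.05)² + (-0.35)² + (-0.34)² + 0.10² + 0.80² + (-0.26)² = 0.0081 + 0.2209 + 0.1024 + 0.0025 + 0.1225 + 0.1156 + 0.0100 + 0.6400 + 0.0676 = 1.2896

1.290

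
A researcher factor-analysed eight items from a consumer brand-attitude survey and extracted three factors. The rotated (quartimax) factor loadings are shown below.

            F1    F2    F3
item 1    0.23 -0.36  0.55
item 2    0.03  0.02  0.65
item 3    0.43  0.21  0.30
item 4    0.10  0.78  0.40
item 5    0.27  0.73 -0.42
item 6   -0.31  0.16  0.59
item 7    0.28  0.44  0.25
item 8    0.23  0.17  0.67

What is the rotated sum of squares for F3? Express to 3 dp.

2.011

SS loadings for F3 = 0.55² + 0.65² + 0.30² + 0.40² + (-0.42)² + 0.59² + 0.25² + 0.67² = 0.3025 + 0.4225 + 0.0900 + 0.1600 + 0.1764 + 0.3481 + 0.0625 + 0.4489 = 2.0109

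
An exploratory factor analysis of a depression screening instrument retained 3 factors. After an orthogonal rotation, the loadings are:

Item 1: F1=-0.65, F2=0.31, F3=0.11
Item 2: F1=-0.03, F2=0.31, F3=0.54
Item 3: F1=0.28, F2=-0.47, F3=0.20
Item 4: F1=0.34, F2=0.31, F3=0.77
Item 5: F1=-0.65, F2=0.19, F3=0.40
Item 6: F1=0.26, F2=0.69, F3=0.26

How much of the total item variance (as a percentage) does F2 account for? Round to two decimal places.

17.02%

SS loadings for F2 = 0.31² + 0.31² + (-0.47)² + 0.31² + 0.19² + 0.69² = 1.0214
With 6 standardized items, total variance = 6. Proportion = 1.0214/6 = 0.1702 → 17.02%.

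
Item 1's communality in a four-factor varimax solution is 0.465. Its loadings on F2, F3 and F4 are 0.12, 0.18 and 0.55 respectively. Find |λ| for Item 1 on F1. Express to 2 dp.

0.34

Under orthogonal rotation h² = Σλ², so λ_F1² = h² − (0.3493) = 0.465 − 0.3493 = 0.1157.
|λ| = √0.1157 = 0.3401.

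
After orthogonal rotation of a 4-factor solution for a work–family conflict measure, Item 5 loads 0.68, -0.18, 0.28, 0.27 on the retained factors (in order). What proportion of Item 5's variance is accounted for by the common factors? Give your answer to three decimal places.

h² = 0.68² + (-0.18)² + 0.28² + 0.27² = 0.4624 + 0.0324 + 0.0784 + 0.0729 = 0.6461

0.646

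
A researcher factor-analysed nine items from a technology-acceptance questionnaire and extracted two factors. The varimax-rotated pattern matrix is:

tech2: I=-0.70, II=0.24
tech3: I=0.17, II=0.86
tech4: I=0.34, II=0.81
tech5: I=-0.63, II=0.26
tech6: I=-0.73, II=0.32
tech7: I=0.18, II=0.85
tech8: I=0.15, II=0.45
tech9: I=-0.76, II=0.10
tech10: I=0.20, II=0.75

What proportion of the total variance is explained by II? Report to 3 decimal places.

SS loadings for II = 0.24² + 0.86² + 0.81² + 0.26² + 0.32² + 0.85² + 0.45² + 0.10² + 0.75² = 3.1208
Proportion of variance = 3.1208 / 9 = 0.3468.

0.347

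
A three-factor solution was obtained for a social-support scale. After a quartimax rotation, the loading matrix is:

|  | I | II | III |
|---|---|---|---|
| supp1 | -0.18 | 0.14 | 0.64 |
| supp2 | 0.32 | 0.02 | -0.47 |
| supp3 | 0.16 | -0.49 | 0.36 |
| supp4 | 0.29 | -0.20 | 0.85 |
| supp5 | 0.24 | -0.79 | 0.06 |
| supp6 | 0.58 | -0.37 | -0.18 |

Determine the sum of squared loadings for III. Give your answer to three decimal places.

SS loadings for III = 0.64² + (-0.47)² + 0.36² + 0.85² + 0.06² + (-0.18)² = 0.4096 + 0.2209 + 0.1296 + 0.7225 + 0.0036 + 0.0324 = 1.5186

1.519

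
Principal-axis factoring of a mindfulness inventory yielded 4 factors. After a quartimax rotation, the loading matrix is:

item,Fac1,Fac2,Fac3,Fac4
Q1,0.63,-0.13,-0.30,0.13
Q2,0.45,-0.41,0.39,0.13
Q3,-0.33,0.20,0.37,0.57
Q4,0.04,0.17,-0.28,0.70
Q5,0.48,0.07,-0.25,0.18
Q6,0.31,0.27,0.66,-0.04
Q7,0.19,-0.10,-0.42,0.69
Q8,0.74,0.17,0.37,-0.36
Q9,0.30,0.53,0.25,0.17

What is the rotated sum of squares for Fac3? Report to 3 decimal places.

SS loadings for Fac3 = (-0.30)² + 0.39² + 0.37² + (-0.28)² + (-0.25)² + 0.66² + (-0.42)² + 0.37² + 0.25² = 0.0900 + 0.1521 + 0.1369 + 0.0784 + 0.0625 + 0.4356 + 0.1764 + 0.1369 + 0.0625 = 1.3313

1.331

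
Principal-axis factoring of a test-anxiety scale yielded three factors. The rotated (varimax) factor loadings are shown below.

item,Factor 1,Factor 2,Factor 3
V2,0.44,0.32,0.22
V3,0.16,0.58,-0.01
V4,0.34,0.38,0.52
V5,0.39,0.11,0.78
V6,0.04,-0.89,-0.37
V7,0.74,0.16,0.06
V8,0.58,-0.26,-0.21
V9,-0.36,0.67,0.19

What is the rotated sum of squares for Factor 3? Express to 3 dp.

1.148

SS loadings for Factor 3 = 0.22² + (-0.01)² + 0.52² + 0.78² + (-0.37)² + 0.06² + (-0.21)² + 0.19² = 0.0484 + 0.0001 + 0.2704 + 0.6084 + 0.1369 + 0.0036 + 0.0441 + 0.0361 = 1.1480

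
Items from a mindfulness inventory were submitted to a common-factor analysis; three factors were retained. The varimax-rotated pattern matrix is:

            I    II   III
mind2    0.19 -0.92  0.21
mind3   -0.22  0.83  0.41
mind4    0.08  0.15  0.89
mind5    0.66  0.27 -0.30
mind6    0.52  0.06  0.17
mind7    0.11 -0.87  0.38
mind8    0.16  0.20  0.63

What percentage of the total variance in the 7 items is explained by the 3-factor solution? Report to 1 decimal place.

Communalities: 0.9266, 0.9054, 0.8210, 0.5985, 0.3029, 0.9134, 0.4625; Σh² = 4.9303.
Total variance with 7 standardized items is 7, so the solution explains 4.9303/7 = 0.7043 = 70.43%.

70.4%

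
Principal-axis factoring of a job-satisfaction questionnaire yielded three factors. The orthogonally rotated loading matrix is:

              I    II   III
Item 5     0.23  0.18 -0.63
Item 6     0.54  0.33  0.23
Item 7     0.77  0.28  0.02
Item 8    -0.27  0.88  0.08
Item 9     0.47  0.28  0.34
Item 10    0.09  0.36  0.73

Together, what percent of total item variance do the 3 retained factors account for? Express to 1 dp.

59.1%

SS loadings by factor: 1.2393, 1.2021, 1.1051; total = 3.5465.
Total variance with 6 standardized items is 6, so the solution explains 3.5465/6 = 0.5911 = 59.11%.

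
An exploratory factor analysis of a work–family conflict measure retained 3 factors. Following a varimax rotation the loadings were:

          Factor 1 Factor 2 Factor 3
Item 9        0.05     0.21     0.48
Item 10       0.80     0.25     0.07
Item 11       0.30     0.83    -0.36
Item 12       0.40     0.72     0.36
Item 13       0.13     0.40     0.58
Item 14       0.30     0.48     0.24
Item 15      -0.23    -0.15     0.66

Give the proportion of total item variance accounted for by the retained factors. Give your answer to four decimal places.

0.5862

SS loadings by factor: 1.0523, 1.7268, 1.3241; total = 4.1032.
Total variance with 7 standardized items is 7, so the solution explains 4.1032/7 = 0.5862.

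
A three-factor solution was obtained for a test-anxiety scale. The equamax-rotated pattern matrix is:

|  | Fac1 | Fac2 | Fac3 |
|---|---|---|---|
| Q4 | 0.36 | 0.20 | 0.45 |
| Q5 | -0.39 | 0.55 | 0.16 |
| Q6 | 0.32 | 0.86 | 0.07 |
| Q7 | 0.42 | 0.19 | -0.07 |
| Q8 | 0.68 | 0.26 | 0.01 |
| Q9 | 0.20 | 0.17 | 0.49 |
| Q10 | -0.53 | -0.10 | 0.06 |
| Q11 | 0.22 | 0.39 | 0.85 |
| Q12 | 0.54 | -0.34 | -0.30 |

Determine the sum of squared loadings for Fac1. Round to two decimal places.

1.68

SS loadings for Fac1 = 0.36² + (-0.39)² + 0.32² + 0.42² + 0.68² + 0.20² + (-0.53)² + 0.22² + 0.54² = 0.1296 + 0.1521 + 0.1024 + 0.1764 + 0.4624 + 0.0400 + 0.2809 + 0.0484 + 0.2916 = 1.6838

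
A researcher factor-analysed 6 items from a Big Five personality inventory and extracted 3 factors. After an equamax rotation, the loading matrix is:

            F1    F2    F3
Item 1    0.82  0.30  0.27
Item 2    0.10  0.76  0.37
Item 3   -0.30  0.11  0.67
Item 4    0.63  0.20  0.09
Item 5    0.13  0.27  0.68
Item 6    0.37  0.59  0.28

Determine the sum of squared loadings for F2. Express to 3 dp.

SS loadings for F2 = 0.30² + 0.76² + 0.11² + 0.20² + 0.27² + 0.59² = 0.0900 + 0.5776 + 0.0121 + 0.0400 + 0.0729 + 0.3481 = 1.1407

1.141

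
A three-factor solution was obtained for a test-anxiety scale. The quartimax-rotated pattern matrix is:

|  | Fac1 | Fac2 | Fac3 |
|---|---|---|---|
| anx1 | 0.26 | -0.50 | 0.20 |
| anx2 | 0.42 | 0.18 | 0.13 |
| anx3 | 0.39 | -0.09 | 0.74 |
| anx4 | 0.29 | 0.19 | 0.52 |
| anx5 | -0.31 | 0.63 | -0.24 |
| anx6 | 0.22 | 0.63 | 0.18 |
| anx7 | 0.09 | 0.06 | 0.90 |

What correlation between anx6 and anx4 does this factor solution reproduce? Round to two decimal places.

0.28

r̂ = Σ λ_i·λ_j across factors = (0.22)(0.29) + (0.63)(0.19) + (0.18)(0.52)
  = +0.0638 +0.1197 +0.0936 = 0.2771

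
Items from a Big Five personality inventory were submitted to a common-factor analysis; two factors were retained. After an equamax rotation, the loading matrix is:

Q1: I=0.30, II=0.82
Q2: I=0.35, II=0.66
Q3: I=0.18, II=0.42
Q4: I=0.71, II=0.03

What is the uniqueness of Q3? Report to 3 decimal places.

0.791

h² = 0.18² + 0.42² = 0.0324 + 0.1764 = 0.2088
Uniqueness u² = 1 − h² = 1 − 0.2088 = 0.7912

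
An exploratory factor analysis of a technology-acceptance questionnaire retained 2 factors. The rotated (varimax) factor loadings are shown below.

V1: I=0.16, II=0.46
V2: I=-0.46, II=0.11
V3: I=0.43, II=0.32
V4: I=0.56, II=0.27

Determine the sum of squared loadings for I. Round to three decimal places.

0.736

SS loadings for I = 0.16² + (-0.46)² + 0.43² + 0.56² = 0.0256 + 0.2116 + 0.1849 + 0.3136 = 0.7357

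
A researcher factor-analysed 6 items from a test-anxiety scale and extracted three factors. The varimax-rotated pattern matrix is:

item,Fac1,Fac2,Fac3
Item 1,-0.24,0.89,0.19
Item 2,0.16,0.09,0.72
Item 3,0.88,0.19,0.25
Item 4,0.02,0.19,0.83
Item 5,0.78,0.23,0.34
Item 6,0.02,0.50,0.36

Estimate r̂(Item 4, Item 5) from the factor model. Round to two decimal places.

0.34

r̂ = Σ λ_i·λ_j across factors = (0.02)(0.78) + (0.19)(0.23) + (0.83)(0.34)
  = +0.0156 +0.0437 +0.2822 = 0.3415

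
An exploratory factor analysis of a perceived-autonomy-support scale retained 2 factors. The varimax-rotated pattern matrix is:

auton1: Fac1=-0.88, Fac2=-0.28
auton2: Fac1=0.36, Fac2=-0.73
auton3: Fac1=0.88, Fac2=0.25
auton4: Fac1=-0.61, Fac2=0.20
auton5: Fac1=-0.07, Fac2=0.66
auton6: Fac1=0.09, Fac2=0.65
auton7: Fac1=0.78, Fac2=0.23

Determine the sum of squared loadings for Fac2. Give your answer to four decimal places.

SS loadings for Fac2 = (-0.28)² + (-0.73)² + 0.25² + 0.20² + 0.66² + 0.65² + 0.23² = 0.0784 + 0.5329 + 0.0625 + 0.0400 + 0.4356 + 0.4225 + 0.0529 = 1.6248

1.6248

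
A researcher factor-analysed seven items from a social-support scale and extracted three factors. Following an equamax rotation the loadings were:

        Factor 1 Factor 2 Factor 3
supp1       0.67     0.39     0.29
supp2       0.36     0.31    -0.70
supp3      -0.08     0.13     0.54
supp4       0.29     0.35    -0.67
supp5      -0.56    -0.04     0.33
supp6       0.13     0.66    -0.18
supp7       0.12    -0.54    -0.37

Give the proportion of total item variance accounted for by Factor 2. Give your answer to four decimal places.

0.1595

SS loadings for Factor 2 = 0.39² + 0.31² + 0.13² + 0.35² + (-0.04)² + 0.66² + (-0.54)² = 1.1164
Proportion of variance = 1.1164 / 7 = 0.1595.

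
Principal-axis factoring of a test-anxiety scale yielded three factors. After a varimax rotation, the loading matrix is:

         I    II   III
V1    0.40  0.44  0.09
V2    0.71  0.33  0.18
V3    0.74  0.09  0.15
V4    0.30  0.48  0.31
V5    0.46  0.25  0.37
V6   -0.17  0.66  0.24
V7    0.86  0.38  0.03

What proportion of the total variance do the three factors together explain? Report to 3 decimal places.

0.546

SS loadings by factor: 2.2818, 1.1835, 0.3545; total = 3.8198.
Total variance with 7 standardized items is 7, so the solution explains 3.8198/7 = 0.5457.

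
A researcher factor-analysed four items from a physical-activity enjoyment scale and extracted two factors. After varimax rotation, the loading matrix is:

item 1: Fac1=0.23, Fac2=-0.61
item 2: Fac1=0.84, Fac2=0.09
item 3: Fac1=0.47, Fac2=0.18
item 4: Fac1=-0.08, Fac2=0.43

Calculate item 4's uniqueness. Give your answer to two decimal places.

h² = (-0.08)² + 0.43² = 0.0064 + 0.1849 = 0.1913
Uniqueness u² = 1 − h² = 1 − 0.1913 = 0.8087

0.81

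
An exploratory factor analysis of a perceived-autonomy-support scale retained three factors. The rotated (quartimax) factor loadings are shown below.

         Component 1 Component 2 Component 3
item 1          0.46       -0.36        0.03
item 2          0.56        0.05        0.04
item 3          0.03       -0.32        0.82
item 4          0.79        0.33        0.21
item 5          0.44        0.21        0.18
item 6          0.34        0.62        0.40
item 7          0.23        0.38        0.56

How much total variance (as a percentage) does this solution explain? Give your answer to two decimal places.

SS loadings by factor: 1.5123, 0.9163, 1.2250; total = 3.6536.
Total variance with 7 standardized items is 7, so the solution explains 3.6536/7 = 0.5219 = 52.19%.

52.19%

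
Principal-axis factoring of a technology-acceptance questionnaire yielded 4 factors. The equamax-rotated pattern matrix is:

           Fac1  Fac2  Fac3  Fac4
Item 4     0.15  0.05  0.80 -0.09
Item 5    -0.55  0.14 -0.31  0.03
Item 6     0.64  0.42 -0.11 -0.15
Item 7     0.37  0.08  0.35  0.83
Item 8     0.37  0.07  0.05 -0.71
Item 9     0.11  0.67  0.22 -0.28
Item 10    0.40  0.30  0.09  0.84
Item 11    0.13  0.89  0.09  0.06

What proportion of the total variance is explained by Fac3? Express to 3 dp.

SS loadings for Fac3 = 0.80² + (-0.31)² + (-0.11)² + 0.35² + 0.05² + 0.22² + 0.09² + 0.09² = 0.9378
Proportion of variance = 0.9378 / 8 = 0.1172.

0.117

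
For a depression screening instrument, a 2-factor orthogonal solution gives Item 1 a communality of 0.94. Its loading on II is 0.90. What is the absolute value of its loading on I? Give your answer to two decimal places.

Under orthogonal rotation h² = Σλ², so λ_I² = h² − (0.8100) = 0.94 − 0.8100 = 0.1300.
|λ| = √0.1300 = 0.3606.

0.36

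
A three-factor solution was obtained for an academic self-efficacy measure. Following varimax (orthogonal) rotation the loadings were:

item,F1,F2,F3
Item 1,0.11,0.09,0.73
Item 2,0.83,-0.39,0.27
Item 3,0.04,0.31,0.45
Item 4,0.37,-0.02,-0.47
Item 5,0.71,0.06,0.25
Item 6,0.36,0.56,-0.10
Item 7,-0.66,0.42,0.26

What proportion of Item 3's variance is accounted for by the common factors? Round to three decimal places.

0.300

h² = 0.04² + 0.31² + 0.45² = 0.0016 + 0.0961 + 0.2025 = 0.3002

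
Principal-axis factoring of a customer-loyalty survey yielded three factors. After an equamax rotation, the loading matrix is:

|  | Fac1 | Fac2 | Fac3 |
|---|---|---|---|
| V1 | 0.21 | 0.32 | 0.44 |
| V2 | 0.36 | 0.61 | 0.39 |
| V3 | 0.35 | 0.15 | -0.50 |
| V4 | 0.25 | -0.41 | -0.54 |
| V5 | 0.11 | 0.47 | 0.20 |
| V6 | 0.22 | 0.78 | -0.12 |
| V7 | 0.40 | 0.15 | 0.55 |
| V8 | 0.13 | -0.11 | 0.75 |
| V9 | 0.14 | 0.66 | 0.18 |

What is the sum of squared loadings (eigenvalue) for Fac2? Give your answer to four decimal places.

SS loadings for Fac2 = 0.32² + 0.61² + 0.15² + (-0.41)² + 0.47² + 0.78² + 0.15² + (-0.11)² + 0.66² = 0.1024 + 0.3721 + 0.0225 + 0.1681 + 0.2209 + 0.6084 + 0.0225 + 0.0121 + 0.4356 = 1.9646

1.9646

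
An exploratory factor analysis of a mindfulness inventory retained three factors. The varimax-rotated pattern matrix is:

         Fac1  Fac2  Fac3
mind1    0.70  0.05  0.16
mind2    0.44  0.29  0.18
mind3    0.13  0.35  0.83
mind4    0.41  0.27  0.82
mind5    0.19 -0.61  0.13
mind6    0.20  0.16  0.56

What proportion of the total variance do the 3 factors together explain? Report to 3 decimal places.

Communalities: 0.5181, 0.3101, 0.8283, 0.9134, 0.4251, 0.3792; Σh² = 3.3742.
Total variance with 6 standardized items is 6, so the solution explains 3.3742/6 = 0.5624.

0.562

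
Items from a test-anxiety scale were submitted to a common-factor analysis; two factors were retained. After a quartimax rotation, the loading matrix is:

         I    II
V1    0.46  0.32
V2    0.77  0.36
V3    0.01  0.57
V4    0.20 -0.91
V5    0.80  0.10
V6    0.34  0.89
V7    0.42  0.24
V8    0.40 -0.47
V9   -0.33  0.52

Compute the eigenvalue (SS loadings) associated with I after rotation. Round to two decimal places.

SS loadings for I = 0.46² + 0.77² + 0.01² + 0.20² + 0.80² + 0.34² + 0.42² + 0.40² + (-0.33)² = 0.2116 + 0.5929 + 0.0001 + 0.0400 + 0.6400 + 0.1156 + 0.1764 + 0.1600 + 0.1089 = 2.0455

2.05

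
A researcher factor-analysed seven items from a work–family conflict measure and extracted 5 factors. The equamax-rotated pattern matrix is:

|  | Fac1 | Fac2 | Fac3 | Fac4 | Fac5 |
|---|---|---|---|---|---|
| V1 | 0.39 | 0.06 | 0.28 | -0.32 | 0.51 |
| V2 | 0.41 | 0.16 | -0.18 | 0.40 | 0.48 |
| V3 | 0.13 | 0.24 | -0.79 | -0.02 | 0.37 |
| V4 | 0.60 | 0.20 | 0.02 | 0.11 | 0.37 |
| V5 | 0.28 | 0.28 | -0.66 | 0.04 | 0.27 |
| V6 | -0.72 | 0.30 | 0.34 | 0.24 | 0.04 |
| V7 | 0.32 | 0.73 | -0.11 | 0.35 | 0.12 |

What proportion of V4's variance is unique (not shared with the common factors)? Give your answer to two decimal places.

0.45

h² = 0.60² + 0.20² + 0.02² + 0.11² + 0.37² = 0.3600 + 0.0400 + 0.0004 + 0.0121 + 0.1369 = 0.5494
Uniqueness u² = 1 − h² = 1 − 0.5494 = 0.4506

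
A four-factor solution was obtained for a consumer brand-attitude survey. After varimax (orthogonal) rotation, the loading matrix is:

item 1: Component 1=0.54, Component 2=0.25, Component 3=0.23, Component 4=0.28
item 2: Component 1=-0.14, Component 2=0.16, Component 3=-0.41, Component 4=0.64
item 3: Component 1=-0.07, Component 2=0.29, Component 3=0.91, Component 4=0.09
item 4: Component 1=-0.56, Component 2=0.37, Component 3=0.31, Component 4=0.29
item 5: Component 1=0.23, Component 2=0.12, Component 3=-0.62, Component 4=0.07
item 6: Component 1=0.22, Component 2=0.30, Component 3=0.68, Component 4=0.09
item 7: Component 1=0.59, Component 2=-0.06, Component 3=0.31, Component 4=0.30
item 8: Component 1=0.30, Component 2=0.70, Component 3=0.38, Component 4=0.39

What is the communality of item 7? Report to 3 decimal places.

0.538

h² = 0.59² + (-0.06)² + 0.31² + 0.30² = 0.3481 + 0.0036 + 0.0961 + 0.0900 = 0.5378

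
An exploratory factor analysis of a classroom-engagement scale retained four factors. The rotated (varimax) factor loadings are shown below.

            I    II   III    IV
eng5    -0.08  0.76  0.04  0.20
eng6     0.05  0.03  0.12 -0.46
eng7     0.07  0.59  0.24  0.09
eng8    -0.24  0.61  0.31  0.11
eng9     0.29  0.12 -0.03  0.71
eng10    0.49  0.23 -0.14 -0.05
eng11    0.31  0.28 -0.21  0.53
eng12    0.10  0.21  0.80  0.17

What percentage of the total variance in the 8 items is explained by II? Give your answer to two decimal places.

18.61%

SS loadings for II = 0.76² + 0.03² + 0.59² + 0.61² + 0.12² + 0.23² + 0.28² + 0.21² = 1.4885
With 8 standardized items, total variance = 8. Proportion = 1.4885/8 = 0.1861 → 18.61%.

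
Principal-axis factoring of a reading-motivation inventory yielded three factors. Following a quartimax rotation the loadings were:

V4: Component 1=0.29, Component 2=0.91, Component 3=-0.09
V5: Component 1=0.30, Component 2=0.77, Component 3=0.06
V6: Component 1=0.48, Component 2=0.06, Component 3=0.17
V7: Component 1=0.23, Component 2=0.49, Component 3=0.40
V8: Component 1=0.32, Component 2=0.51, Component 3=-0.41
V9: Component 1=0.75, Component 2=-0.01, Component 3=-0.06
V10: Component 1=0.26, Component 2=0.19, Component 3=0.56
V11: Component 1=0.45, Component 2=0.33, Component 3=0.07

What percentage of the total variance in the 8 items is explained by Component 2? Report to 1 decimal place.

25.9%

SS loadings for Component 2 = 0.91² + 0.77² + 0.06² + 0.49² + 0.51² + (-0.01)² + 0.19² + 0.33² = 2.0699
With 8 standardized items, total variance = 8. Proportion = 2.0699/8 = 0.2587 → 25.87%.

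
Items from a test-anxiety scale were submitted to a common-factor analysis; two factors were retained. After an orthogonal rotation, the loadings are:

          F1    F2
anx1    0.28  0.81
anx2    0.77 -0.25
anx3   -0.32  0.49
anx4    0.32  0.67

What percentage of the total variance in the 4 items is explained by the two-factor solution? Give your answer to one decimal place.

Communalities: 0.7345, 0.6554, 0.3425, 0.5513; Σh² = 2.2837.
Total variance with 4 standardized items is 4, so the solution explains 2.2837/4 = 0.5709 = 57.09%.

57.1%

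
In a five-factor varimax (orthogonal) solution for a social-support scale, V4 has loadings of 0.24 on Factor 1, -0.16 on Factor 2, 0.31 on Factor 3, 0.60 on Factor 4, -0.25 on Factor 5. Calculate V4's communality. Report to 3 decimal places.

h² = 0.24² + (-0.16)² + 0.31² + 0.60² + (-0.25)² = 0.0576 + 0.0256 + 0.0961 + 0.3600 + 0.0625 = 0.6018

0.602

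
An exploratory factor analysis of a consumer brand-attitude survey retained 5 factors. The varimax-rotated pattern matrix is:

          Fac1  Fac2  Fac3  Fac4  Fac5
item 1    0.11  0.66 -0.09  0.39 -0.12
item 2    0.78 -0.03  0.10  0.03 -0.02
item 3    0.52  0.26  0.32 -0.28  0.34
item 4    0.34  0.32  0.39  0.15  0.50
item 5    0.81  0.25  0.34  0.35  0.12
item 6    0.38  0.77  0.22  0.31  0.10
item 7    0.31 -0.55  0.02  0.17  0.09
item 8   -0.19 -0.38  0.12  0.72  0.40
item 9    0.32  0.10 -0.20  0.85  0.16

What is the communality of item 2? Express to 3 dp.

0.621

h² = 0.78² + (-0.03)² + 0.10² + 0.03² + (-0.02)² = 0.6084 + 0.0009 + 0.0100 + 0.0009 + 0.0004 = 0.6206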